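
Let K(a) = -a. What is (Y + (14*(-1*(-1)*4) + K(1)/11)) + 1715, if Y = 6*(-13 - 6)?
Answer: 18226/11 ≈ 1656.9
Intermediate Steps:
Y = -114 (Y = 6*(-19) = -114)
(Y + (14*(-1*(-1)*4) + K(1)/11)) + 1715 = (-114 + (14*(-1*(-1)*4) - 1*1/11)) + 1715 = (-114 + (14*(1*4) - 1*1/11)) + 1715 = (-114 + (14*4 - 1/11)) + 1715 = (-114 + (56 - 1/11)) + 1715 = (-114 + 615/11) + 1715 = -639/11 + 1715 = 18226/11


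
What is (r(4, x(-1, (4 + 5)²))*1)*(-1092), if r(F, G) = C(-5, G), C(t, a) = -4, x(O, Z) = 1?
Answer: 4368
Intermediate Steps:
r(F, G) = -4
(r(4, x(-1, (4 + 5)²))*1)*(-1092) = -4*1*(-1092) = -4*(-1092) = 4368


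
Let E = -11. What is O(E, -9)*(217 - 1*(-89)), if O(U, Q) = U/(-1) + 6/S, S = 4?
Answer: 3825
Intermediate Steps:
O(U, Q) = 3/2 - U (O(U, Q) = U/(-1) + 6/4 = U*(-1) + 6*(¼) = -U + 3/2 = 3/2 - U)
O(E, -9)*(217 - 1*(-89)) = (3/2 - 1*(-11))*(217 - 1*(-89)) = (3/2 + 11)*(217 + 89) = (25/2)*306 = 3825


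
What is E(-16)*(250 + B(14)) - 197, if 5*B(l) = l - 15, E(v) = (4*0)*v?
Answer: -197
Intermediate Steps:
E(v) = 0 (E(v) = 0*v = 0)
B(l) = -3 + l/5 (B(l) = (l - 15)/5 = (-15 + l)/5 = -3 + l/5)
E(-16)*(250 + B(14)) - 197 = 0*(250 + (-3 + (⅕)*14)) - 197 = 0*(250 + (-3 + 14/5)) - 197 = 0*(250 - ⅕) - 197 = 0*(1249/5) - 197 = 0 - 197 = -197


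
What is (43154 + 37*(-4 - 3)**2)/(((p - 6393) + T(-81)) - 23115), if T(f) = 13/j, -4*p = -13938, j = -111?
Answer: -9982674/5777243 ≈ -1.7279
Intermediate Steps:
p = 6969/2 (p = -1/4*(-13938) = 6969/2 ≈ 3484.5)
T(f) = -13/111 (T(f) = 13/(-111) = 13*(-1/111) = -13/111)
(43154 + 37*(-4 - 3)**2)/(((p - 6393) + T(-81)) - 23115) = (43154 + 37*(-4 - 3)**2)/(((6969/2 - 6393) - 13/111) - 23115) = (43154 + 37*(-7)**2)/((-5817/2 - 13/111) - 23115) = (43154 + 37*49)/(-645713/222 - 23115) = (43154 + 1813)/(-5777243/222) = 44967*(-222/5777243) = -9982674/5777243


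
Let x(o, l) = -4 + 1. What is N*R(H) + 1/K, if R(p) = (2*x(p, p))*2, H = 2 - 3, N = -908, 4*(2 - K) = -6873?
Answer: 74975380/6881 ≈ 10896.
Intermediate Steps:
x(o, l) = -3
K = 6881/4 (K = 2 - ¼*(-6873) = 2 + 6873/4 = 6881/4 ≈ 1720.3)
H = -1
R(p) = -12 (R(p) = (2*(-3))*2 = -6*2 = -12)
N*R(H) + 1/K = -908*(-12) + 1/(6881/4) = 10896 + 4/6881 = 74975380/6881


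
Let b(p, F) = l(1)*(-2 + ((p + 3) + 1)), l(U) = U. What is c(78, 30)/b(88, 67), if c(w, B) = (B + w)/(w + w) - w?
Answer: -67/78 ≈ -0.85897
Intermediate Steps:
c(w, B) = -w + (B + w)/(2*w) (c(w, B) = (B + w)/((2*w)) - w = (B + w)*(1/(2*w)) - w = (B + w)/(2*w) - w = -w + (B + w)/(2*w))
b(p, F) = 2 + p (b(p, F) = 1*(-2 + ((p + 3) + 1)) = 1*(-2 + ((3 + p) + 1)) = 1*(-2 + (4 + p)) = 1*(2 + p) = 2 + p)
c(78, 30)/b(88, 67) = (½ - 1*78 + (½)*30/78)/(2 + 88) = (½ - 78 + (½)*30*(1/78))/90 = (½ - 78 + 5/26)*(1/90) = -1005/13*1/90 = -67/78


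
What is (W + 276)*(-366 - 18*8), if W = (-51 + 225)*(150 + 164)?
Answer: -28005120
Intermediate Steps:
W = 54636 (W = 174*314 = 54636)
(W + 276)*(-366 - 18*8) = (54636 + 276)*(-366 - 18*8) = 54912*(-366 - 144) = 54912*(-510) = -28005120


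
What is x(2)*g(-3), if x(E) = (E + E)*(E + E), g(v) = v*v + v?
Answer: 96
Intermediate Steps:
g(v) = v + v² (g(v) = v² + v = v + v²)
x(E) = 4*E² (x(E) = (2*E)*(2*E) = 4*E²)
x(2)*g(-3) = (4*2²)*(-3*(1 - 3)) = (4*4)*(-3*(-2)) = 16*6 = 96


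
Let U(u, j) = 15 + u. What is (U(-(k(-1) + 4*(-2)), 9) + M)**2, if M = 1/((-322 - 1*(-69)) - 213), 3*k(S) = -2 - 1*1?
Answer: 125059489/217156 ≈ 575.90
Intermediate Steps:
k(S) = -1 (k(S) = (-2 - 1*1)/3 = (-2 - 1)/3 = (1/3)*(-3) = -1)
M = -1/466 (M = 1/((-322 + 69) - 213) = 1/(-253 - 213) = 1/(-466) = -1/466 ≈ -0.0021459)
(U(-(k(-1) + 4*(-2)), 9) + M)**2 = ((15 - (-1 + 4*(-2))) - 1/466)**2 = ((15 - (-1 - 8)) - 1/466)**2 = ((15 - 1*(-9)) - 1/466)**2 = ((15 + 9) - 1/466)**2 = (24 - 1/466)**2 = (11183/466)**2 = 125059489/217156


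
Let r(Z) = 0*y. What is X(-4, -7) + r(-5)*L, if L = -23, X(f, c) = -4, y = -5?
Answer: -4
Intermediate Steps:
r(Z) = 0 (r(Z) = 0*(-5) = 0)
X(-4, -7) + r(-5)*L = -4 + 0*(-23) = -4 + 0 = -4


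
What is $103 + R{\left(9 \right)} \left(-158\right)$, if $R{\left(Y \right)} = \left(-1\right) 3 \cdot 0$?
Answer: $103$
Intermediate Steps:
$R{\left(Y \right)} = 0$ ($R{\left(Y \right)} = \left(-3\right) 0 = 0$)
$103 + R{\left(9 \right)} \left(-158\right) = 103 + 0 \left(-158\right) = 103 + 0 = 103$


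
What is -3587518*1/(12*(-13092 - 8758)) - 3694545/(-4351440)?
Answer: 138163158541/9507896400 ≈ 14.531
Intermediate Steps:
-3587518*1/(12*(-13092 - 8758)) - 3694545/(-4351440) = -3587518/((-21850*12)) - 3694545*(-1/4351440) = -3587518/(-262200) + 246303/290096 = -3587518*(-1/262200) + 246303/290096 = 1793759/131100 + 246303/290096 = 138163158541/9507896400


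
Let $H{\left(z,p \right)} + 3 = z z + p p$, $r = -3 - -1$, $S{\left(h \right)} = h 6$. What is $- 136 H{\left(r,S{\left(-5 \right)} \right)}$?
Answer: $-122536$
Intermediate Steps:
$S{\left(h \right)} = 6 h$
$r = -2$ ($r = -3 + 1 = -2$)
$H{\left(z,p \right)} = -3 + p^{2} + z^{2}$ ($H{\left(z,p \right)} = -3 + \left(z z + p p\right) = -3 + \left(z^{2} + p^{2}\right) = -3 + \left(p^{2} + z^{2}\right) = -3 + p^{2} + z^{2}$)
$- 136 H{\left(r,S{\left(-5 \right)} \right)} = - 136 \left(-3 + \left(6 \left(-5\right)\right)^{2} + \left(-2\right)^{2}\right) = - 136 \left(-3 + \left(-30\right)^{2} + 4\right) = - 136 \left(-3 + 900 + 4\right) = \left(-136\right) 901 = -122536$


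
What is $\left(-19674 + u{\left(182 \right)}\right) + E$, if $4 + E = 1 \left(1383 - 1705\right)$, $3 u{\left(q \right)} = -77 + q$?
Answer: $-19965$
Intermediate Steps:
$u{\left(q \right)} = - \frac{77}{3} + \frac{q}{3}$ ($u{\left(q \right)} = \frac{-77 + q}{3} = - \frac{77}{3} + \frac{q}{3}$)
$E = -326$ ($E = -4 + 1 \left(1383 - 1705\right) = -4 + 1 \left(-322\right) = -4 - 322 = -326$)
$\left(-19674 + u{\left(182 \right)}\right) + E = \left(-19674 + \left(- \frac{77}{3} + \frac{1}{3} \cdot 182\right)\right) - 326 = \left(-19674 + \left(- \frac{77}{3} + \frac{182}{3}\right)\right) - 326 = \left(-19674 + 35\right) - 326 = -19639 - 326 = -19965$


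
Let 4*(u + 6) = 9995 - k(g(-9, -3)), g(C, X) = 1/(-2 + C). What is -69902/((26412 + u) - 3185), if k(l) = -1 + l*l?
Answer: -33832568/12448479 ≈ -2.7178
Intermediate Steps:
k(l) = -1 + l**2
u = 1206611/484 (u = -6 + (9995 - (-1 + (1/(-2 - 9))**2))/4 = -6 + (9995 - (-1 + (1/(-11))**2))/4 = -6 + (9995 - (-1 + (-1/11)**2))/4 = -6 + (9995 - (-1 + 1/121))/4 = -6 + (9995 - 1*(-120/121))/4 = -6 + (9995 + 120/121)/4 = -6 + (1/4)*(1209515/121) = -6 + 1209515/484 = 1206611/484 ≈ 2493.0)
-69902/((26412 + u) - 3185) = -69902/((26412 + 1206611/484) - 3185) = -69902/(13990019/484 - 3185) = -69902/12448479/484 = -69902*484/12448479 = -33832568/12448479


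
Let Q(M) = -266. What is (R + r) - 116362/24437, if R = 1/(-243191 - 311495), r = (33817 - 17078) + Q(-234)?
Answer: 223224693738117/13554861782 ≈ 16468.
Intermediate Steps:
r = 16473 (r = (33817 - 17078) - 266 = 16739 - 266 = 16473)
R = -1/554686 (R = 1/(-554686) = -1/554686 ≈ -1.8028e-6)
(R + r) - 116362/24437 = (-1/554686 + 16473) - 116362/24437 = 9137342477/554686 - 116362*1/24437 = 9137342477/554686 - 116362/24437 = 223224693738117/13554861782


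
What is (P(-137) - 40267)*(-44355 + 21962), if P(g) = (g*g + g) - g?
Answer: 481404714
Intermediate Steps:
P(g) = g² (P(g) = (g² + g) - g = (g + g²) - g = g²)
(P(-137) - 40267)*(-44355 + 21962) = ((-137)² - 40267)*(-44355 + 21962) = (18769 - 40267)*(-22393) = -21498*(-22393) = 481404714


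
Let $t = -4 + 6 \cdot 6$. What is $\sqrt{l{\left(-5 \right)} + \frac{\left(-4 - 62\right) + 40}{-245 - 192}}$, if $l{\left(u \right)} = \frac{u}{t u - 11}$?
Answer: $\frac{\sqrt{152513}}{1311} \approx 0.29789$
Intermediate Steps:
$t = 32$ ($t = -4 + 36 = 32$)
$l{\left(u \right)} = \frac{u}{-11 + 32 u}$ ($l{\left(u \right)} = \frac{u}{32 u - 11} = \frac{u}{-11 + 32 u}$)
$\sqrt{l{\left(-5 \right)} + \frac{\left(-4 - 62\right) + 40}{-245 - 192}} = \sqrt{- \frac{5}{-11 + 32 \left(-5\right)} + \frac{\left(-4 - 62\right) + 40}{-245 - 192}} = \sqrt{- \frac{5}{-11 - 160} + \frac{-66 + 40}{-437}} = \sqrt{- \frac{5}{-171} - - \frac{26}{437}} = \sqrt{\left(-5\right) \left(- \frac{1}{171}\right) + \frac{26}{437}} = \sqrt{\frac{5}{171} + \frac{26}{437}} = \sqrt{\frac{349}{3933}} = \frac{\sqrt{152513}}{1311}$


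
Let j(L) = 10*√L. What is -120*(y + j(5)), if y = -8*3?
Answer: 2880 - 1200*√5 ≈ 196.72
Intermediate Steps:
y = -24
-120*(y + j(5)) = -120*(-24 + 10*√5) = 2880 - 1200*√5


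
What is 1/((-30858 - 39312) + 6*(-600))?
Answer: -1/73770 ≈ -1.3556e-5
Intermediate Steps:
1/((-30858 - 39312) + 6*(-600)) = 1/(-70170 - 3600) = 1/(-73770) = -1/73770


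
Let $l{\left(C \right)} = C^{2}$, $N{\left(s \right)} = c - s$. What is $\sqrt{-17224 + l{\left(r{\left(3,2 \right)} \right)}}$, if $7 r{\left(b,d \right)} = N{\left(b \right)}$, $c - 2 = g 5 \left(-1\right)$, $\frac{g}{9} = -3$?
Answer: $\frac{6 i \sqrt{22945}}{7} \approx 129.84 i$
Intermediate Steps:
$g = -27$ ($g = 9 \left(-3\right) = -27$)
$c = 137$ ($c = 2 + \left(-27\right) 5 \left(-1\right) = 2 - -135 = 2 + 135 = 137$)
$N{\left(s \right)} = 137 - s$
$r{\left(b,d \right)} = \frac{137}{7} - \frac{b}{7}$ ($r{\left(b,d \right)} = \frac{137 - b}{7} = \frac{137}{7} - \frac{b}{7}$)
$\sqrt{-17224 + l{\left(r{\left(3,2 \right)} \right)}} = \sqrt{-17224 + \left(\frac{137}{7} - \frac{3}{7}\right)^{2}} = \sqrt{-17224 + \left(\frac{134}{7}\right)^{2}} = \sqrt{-17224 + \frac{17956}{49}} = \sqrt{- \frac{826020}{49}} = \frac{6 i \sqrt{22945}}{7}$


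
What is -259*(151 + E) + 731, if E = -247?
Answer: 25595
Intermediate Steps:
-259*(151 + E) + 731 = -259*(151 - 247) + 731 = -259*(-96) + 731 = 24864 + 731 = 25595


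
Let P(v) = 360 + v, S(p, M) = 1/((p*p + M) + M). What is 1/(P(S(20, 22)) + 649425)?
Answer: 444/288504541 ≈ 1.5390e-6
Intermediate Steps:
S(p, M) = 1/(p**2 + 2*M) (S(p, M) = 1/((p**2 + M) + M) = 1/((M + p**2) + M) = 1/(p**2 + 2*M))
1/(P(S(20, 22)) + 649425) = 1/((360 + 1/(20**2 + 2*22)) + 649425) = 1/((360 + 1/(400 + 44)) + 649425) = 1/((360 + 1/444) + 649425) = 1/(159841/444 + 649425) = 1/(288504541/444) = 444/288504541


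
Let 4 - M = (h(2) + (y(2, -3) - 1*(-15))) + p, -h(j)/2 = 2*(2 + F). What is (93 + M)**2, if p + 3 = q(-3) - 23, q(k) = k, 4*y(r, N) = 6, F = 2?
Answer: 63001/4 ≈ 15750.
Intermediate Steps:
y(r, N) = 3/2 (y(r, N) = (1/4)*6 = 3/2)
p = -29 (p = -3 + (-3 - 23) = -3 - 26 = -29)
h(j) = -16 (h(j) = -4*(2 + 2) = -4*4 = -2*8 = -16)
M = 65/2 (M = 4 - ((-16 + (3/2 - 1*(-15))) - 29) = 4 - ((-16 + (3/2 + 15)) - 29) = 4 - ((-16 + 33/2) - 29) = 4 - (1/2 - 29) = 4 - 1*(-57/2) = 4 + 57/2 = 65/2 ≈ 32.500)
(93 + M)**2 = (93 + 65/2)**2 = (251/2)**2 = 63001/4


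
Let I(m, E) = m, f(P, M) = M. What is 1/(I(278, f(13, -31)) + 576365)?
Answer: 1/576643 ≈ 1.7342e-6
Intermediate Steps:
1/(I(278, f(13, -31)) + 576365) = 1/(278 + 576365) = 1/576643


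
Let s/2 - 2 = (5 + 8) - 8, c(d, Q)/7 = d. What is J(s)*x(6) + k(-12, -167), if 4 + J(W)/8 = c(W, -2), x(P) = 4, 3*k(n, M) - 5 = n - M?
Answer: 9184/3 ≈ 3061.3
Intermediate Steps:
k(n, M) = 5/3 - M/3 + n/3 (k(n, M) = 5/3 + (n - M)/3 = 5/3 + (-M/3 + n/3) = 5/3 - M/3 + n/3)
c(d, Q) = 7*d
s = 14 (s = 4 + 2*((5 + 8) - 8) = 4 + 2*(13 - 8) = 4 + 2*5 = 4 + 10 = 14)
J(W) = -32 + 56*W (J(W) = -32 + 8*(7*W) = -32 + 56*W)
J(s)*x(6) + k(-12, -167) = (-32 + 56*14)*4 + (5/3 - ⅓*(-167) + (⅓)*(-12)) = (-32 + 784)*4 + (5/3 + 167/3 - 4) = 752*4 + 160/3 = 3008 + 160/3 = 9184/3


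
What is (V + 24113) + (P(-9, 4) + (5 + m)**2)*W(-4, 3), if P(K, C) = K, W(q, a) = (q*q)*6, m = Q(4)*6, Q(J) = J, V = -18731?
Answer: 85254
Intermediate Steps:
m = 24 (m = 4*6 = 24)
W(q, a) = 6*q**2 (W(q, a) = q**2*6 = 6*q**2)
(V + 24113) + (P(-9, 4) + (5 + m)**2)*W(-4, 3) = (-18731 + 24113) + (-9 + (5 + 24)**2)*(6*(-4)**2) = 5382 + (-9 + 29**2)*(6*16) = 5382 + (-9 + 841)*96 = 5382 + 832*96 = 5382 + 79872 = 85254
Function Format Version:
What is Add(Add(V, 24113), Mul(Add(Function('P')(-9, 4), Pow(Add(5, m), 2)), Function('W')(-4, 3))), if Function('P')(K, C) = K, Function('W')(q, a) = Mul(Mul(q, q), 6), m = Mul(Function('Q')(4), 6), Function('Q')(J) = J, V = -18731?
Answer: 85254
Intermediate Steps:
m = 24 (m = Mul(4, 6) = 24)
Function('W')(q, a) = Mul(6, Pow(q, 2)) (Function('W')(q, a) = Mul(Pow(q, 2), 6) = Mul(6, Pow(q, 2)))
Add(Add(V, 24113), Mul(Add(Function('P')(-9, 4), Pow(Add(5, m), 2)), Function('W')(-4, 3))) = Add(Add(-18731, 24113), Mul(Add(-9, Pow(Add(5, 24), 2)), Mul(6, Pow(-4, 2)))) = Add(5382, Mul(Add(-9, Pow(29, 2)), Mul(6, 16))) = Add(5382, Mul(Add(-9, 841), 96)) = Add(5382, Mul(832, 96)) = Add(5382, 79872) = 85254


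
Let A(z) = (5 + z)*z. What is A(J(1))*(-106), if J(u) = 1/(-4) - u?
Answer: 3975/8 ≈ 496.88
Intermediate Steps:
J(u) = -¼ - u
A(z) = z*(5 + z)
A(J(1))*(-106) = ((-¼ - 1*1)*(5 + (-¼ - 1*1)))*(-106) = ((-¼ - 1)*(5 + (-¼ - 1)))*(-106) = -5*(5 - 5/4)/4*(-106) = -5/4*15/4*(-106) = -75/16*(-106) = 3975/8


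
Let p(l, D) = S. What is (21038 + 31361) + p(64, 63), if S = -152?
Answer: 52247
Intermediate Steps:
p(l, D) = -152
(21038 + 31361) + p(64, 63) = (21038 + 31361) - 152 = 52399 - 152 = 52247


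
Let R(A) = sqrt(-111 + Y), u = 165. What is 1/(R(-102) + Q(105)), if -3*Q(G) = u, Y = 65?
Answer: -55/3071 - I*sqrt(46)/3071 ≈ -0.017909 - 0.0022085*I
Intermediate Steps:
R(A) = I*sqrt(46) (R(A) = sqrt(-111 + 65) = sqrt(-46) = I*sqrt(46))
Q(G) = -55 (Q(G) = -1/3*165 = -55)
1/(R(-102) + Q(105)) = 1/(I*sqrt(46) - 55) = 1/(-55 + I*sqrt(46))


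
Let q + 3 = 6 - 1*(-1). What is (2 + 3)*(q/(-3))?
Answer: -20/3 ≈ -6.6667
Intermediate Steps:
q = 4 (q = -3 + (6 - 1*(-1)) = -3 + (6 + 1) = -3 + 7 = 4)
(2 + 3)*(q/(-3)) = (2 + 3)*(4/(-3)) = 5*(4*(-⅓)) = 5*(-4/3) = -20/3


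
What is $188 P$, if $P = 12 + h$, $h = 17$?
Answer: $5452$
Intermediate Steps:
$P = 29$ ($P = 12 + 17 = 29$)
$188 P = 188 \cdot 29 = 5452$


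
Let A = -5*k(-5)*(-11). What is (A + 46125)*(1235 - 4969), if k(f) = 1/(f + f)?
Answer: -172210213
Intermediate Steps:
k(f) = 1/(2*f)
A = -11/2 (A = -5/(2*(-5))*(-11) = -5*(-1)/(2*5)*(-11) = -5*(-1/10)*(-11) = (1/2)*(-11) = -11/2 ≈ -5.5000)
(A + 46125)*(1235 - 4969) = (-11/2 + 46125)*(1235 - 4969) = (92239/2)*(-3734) = -172210213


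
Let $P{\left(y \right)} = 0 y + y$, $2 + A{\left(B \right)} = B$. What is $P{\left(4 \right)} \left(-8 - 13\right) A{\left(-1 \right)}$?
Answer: $252$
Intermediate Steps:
$A{\left(B \right)} = -2 + B$
$P{\left(y \right)} = y$ ($P{\left(y \right)} = 0 + y = y$)
$P{\left(4 \right)} \left(-8 - 13\right) A{\left(-1 \right)} = 4 \left(-8 - 13\right) \left(-2 - 1\right) = 4 \left(\left(-21\right) \left(-3\right)\right) = 4 \cdot 63 = 252$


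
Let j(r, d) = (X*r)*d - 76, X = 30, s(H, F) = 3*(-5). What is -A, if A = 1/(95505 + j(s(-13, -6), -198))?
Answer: -1/184529 ≈ -5.4192e-6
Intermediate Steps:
s(H, F) = -15
j(r, d) = -76 + 30*d*r (j(r, d) = (30*r)*d - 76 = 30*d*r - 76 = -76 + 30*d*r)
A = 1/184529 (A = 1/(95505 + (-76 + 30*(-198)*(-15))) = 1/(95505 + (-76 + 89100)) = 1/(95505 + 89024) = 1/184529 ≈ 5.4192e-6)
-A = -1*1/184529 = -1/184529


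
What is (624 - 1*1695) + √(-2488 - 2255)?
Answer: -1071 + 3*I*√527 ≈ -1071.0 + 68.869*I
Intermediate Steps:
(624 - 1*1695) + √(-2488 - 2255) = (624 - 1695) + √(-4743) = -1071 + 3*I*√527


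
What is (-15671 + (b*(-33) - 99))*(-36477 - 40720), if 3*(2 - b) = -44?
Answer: 1259855040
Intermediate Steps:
b = 50/3 (b = 2 - 1/3*(-44) = 2 + 44/3 = 50/3 ≈ 16.667)
(-15671 + (b*(-33) - 99))*(-36477 - 40720) = (-15671 + ((50/3)*(-33) - 99))*(-36477 - 40720) = (-15671 + (-550 - 99))*(-77197) = (-15671 - 649)*(-77197) = -16320*(-77197) = 1259855040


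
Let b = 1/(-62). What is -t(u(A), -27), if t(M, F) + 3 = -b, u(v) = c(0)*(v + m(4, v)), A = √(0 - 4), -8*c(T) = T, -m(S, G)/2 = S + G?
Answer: 185/62 ≈ 2.9839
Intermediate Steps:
m(S, G) = -2*G - 2*S (m(S, G) = -2*(S + G) = -2*(G + S) = -2*G - 2*S)
b = -1/62 ≈ -0.016129
c(T) = -T/8
A = 2*I (A = √(-4) = 2*I ≈ 2.0*I)
u(v) = 0 (u(v) = (-⅛*0)*(v + (-2*v - 2*4)) = 0*(v + (-2*v - 8)) = 0*(v + (-8 - 2*v)) = 0*(-8 - v) = 0)
t(M, F) = -185/62 (t(M, F) = -3 - 1*(-1/62) = -3 + 1/62 = -185/62)
-t(u(A), -27) = -1*(-185/62) = 185/62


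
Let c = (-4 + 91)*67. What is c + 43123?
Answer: 48952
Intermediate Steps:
c = 5829 (c = 87*67 = 5829)
c + 43123 = 5829 + 43123 = 48952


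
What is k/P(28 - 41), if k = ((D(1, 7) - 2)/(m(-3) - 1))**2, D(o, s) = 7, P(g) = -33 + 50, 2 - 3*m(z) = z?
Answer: 225/68 ≈ 3.3088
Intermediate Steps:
m(z) = 2/3 - z/3
P(g) = 17
k = 225/4 (k = ((7 - 2)/((2/3 - 1/3*(-3)) - 1))**2 = (5/((2/3 + 1) - 1))**2 = (5/(5/3 - 1))**2 = (5/(2/3))**2 = (5*(3/2))**2 = (15/2)**2 = 225/4 ≈ 56.250)
k/P(28 - 41) = (225/4)/17 = (225/4)*(1/17) = 225/68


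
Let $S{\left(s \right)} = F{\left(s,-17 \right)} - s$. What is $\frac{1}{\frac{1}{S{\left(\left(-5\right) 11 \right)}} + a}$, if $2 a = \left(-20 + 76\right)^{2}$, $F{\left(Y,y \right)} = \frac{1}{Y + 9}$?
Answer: $\frac{2529}{3965518} \approx 0.00063775$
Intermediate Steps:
$F{\left(Y,y \right)} = \frac{1}{9 + Y}$
$S{\left(s \right)} = \frac{1}{9 + s} - s$
$a = 1568$ ($a = \frac{\left(-20 + 76\right)^{2}}{2} = \frac{56^{2}}{2} = \frac{1}{2} \cdot 3136 = 1568$)
$\frac{1}{\frac{1}{S{\left(\left(-5\right) 11 \right)}} + a} = \frac{1}{\frac{1}{\frac{1}{9 - 55} \left(1 - \left(-5\right) 11 \left(9 - 55\right)\right)} + 1568} = \frac{1}{\frac{1}{\frac{1}{9 - 55} \left(1 - - 55 \left(9 - 55\right)\right)} + 1568} = \frac{1}{\frac{1}{\frac{1}{-46} \left(1 - \left(-55\right) \left(-46\right)\right)} + 1568} = \frac{1}{\frac{1}{\left(- \frac{1}{46}\right) \left(1 - 2530\right)} + 1568} = \frac{1}{\frac{1}{\left(- \frac{1}{46}\right) \left(-2529\right)} + 1568} = \frac{1}{\frac{1}{\frac{2529}{46}} + 1568} = \frac{1}{\frac{46}{2529} + 1568} = \frac{1}{\frac{3965518}{2529}} = \frac{2529}{3965518}$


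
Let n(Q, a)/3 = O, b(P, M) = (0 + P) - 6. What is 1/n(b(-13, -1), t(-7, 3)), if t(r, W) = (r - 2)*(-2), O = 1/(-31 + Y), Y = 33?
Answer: ⅔ ≈ 0.66667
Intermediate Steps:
b(P, M) = -6 + P (b(P, M) = P - 6 = -6 + P)
O = ½ (O = 1/(-31 + 33) = 1/2 = ½ ≈ 0.50000)
t(r, W) = 4 - 2*r (t(r, W) = (-2 + r)*(-2) = 4 - 2*r)
n(Q, a) = 3/2 (n(Q, a) = 3*(½) = 3/2)
1/n(b(-13, -1), t(-7, 3)) = 1/(3/2) = ⅔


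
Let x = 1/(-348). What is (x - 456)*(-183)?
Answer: 9680029/116 ≈ 83449.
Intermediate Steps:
x = -1/348 ≈ -0.0028736
(x - 456)*(-183) = (-1/348 - 456)*(-183) = -158689/348*(-183) = 9680029/116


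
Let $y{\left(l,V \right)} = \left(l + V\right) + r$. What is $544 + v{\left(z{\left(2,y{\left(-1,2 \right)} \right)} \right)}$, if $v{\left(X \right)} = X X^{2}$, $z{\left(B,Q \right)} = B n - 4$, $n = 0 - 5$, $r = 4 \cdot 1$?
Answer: $-2200$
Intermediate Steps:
$r = 4$
$n = -5$
$y{\left(l,V \right)} = 4 + V + l$ ($y{\left(l,V \right)} = \left(l + V\right) + 4 = \left(V + l\right) + 4 = 4 + V + l$)
$z{\left(B,Q \right)} = -4 - 5 B$ ($z{\left(B,Q \right)} = B \left(-5\right) - 4 = - 5 B - 4 = -4 - 5 B$)
$v{\left(X \right)} = X^{3}$
$544 + v{\left(z{\left(2,y{\left(-1,2 \right)} \right)} \right)} = 544 + \left(-4 - 10\right)^{3} = 544 + \left(-14\right)^{3} = 544 - 2744 = -2200$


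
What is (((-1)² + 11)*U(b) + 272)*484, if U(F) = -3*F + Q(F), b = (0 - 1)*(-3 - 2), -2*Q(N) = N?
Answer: 30008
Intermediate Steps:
Q(N) = -N/2
b = 5 (b = -1*(-5) = 5)
U(F) = -7*F/2 (U(F) = -3*F - F/2 = -7*F/2)
(((-1)² + 11)*U(b) + 272)*484 = (((-1)² + 11)*(-7/2*5) + 272)*484 = ((1 + 11)*(-35/2) + 272)*484 = (12*(-35/2) + 272)*484 = (-210 + 272)*484 = 62*484 = 30008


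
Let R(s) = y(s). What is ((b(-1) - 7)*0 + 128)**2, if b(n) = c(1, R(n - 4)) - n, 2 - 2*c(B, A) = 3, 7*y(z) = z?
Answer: 16384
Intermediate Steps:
y(z) = z/7
R(s) = s/7
c(B, A) = -1/2 (c(B, A) = 1 - 1/2*3 = 1 - 3/2 = -1/2)
b(n) = -1/2 - n
((b(-1) - 7)*0 + 128)**2 = (((-1/2 - 1*(-1)) - 7)*0 + 128)**2 = (((-1/2 + 1) - 7)*0 + 128)**2 = ((1/2 - 7)*0 + 128)**2 = (-13/2*0 + 128)**2 = (0 + 128)**2 = 128**2 = 16384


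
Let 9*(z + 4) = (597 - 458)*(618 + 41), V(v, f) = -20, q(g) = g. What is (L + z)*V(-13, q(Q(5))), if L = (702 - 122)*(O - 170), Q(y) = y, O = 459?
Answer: -32002900/9 ≈ -3.5559e+6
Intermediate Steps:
z = 91565/9 (z = -4 + ((597 - 458)*(618 + 41))/9 = -4 + (139*659)/9 = -4 + (⅑)*91601 = -4 + 91601/9 = 91565/9 ≈ 10174.)
L = 167620 (L = (702 - 122)*(459 - 170) = 580*289 = 167620)
(L + z)*V(-13, q(Q(5))) = (167620 + 91565/9)*(-20) = (1600145/9)*(-20) = -32002900/9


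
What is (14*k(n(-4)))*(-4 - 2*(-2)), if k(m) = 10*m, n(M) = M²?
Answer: 0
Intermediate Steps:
(14*k(n(-4)))*(-4 - 2*(-2)) = (14*(10*(-4)²))*(-4 - 2*(-2)) = (14*(10*16))*(-4 + 4) = (14*160)*0 = 2240*0 = 0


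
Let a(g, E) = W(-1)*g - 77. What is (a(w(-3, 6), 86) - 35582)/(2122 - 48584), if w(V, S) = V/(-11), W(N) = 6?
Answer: 392231/511082 ≈ 0.76745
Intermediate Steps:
w(V, S) = -V/11 (w(V, S) = V*(-1/11) = -V/11)
a(g, E) = -77 + 6*g (a(g, E) = 6*g - 77 = -77 + 6*g)
(a(w(-3, 6), 86) - 35582)/(2122 - 48584) = ((-77 + 6*(-1/11*(-3))) - 35582)/(2122 - 48584) = ((-77 + 6*(3/11)) - 35582)/(-46462) = ((-77 + 18/11) - 35582)*(-1/46462) = (-829/11 - 35582)*(-1/46462) = -392231/11*(-1/46462) = 392231/511082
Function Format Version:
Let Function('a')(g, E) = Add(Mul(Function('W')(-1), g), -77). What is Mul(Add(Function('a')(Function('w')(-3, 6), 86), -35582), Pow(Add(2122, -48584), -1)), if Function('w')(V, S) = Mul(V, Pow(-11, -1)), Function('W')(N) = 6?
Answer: Rational(392231, 511082) ≈ 0.76745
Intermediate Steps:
Function('w')(V, S) = Mul(Rational(-1, 11), V) (Function('w')(V, S) = Mul(V, Rational(-1, 11)) = Mul(Rational(-1, 11), V))
Function('a')(g, E) = Add(-77, Mul(6, g)) (Function('a')(g, E) = Add(Mul(6, g), -77) = Add(-77, Mul(6, g)))
Mul(Add(Function('a')(Function('w')(-3, 6), 86), -35582), Pow(Add(2122, -48584), -1)) = Mul(Add(Add(-77, Mul(6, Mul(Rational(-1, 11), -3))), -35582), Pow(Add(2122, -48584), -1)) = Mul(Add(Add(-77, Mul(6, Rational(3, 11))), -35582), Pow(-46462, -1)) = Mul(Add(Add(-77, Rational(18, 11)), -35582), Rational(-1, 46462)) = Mul(Add(Rational(-829, 11), -35582), Rational(-1, 46462)) = Mul(Rational(-392231, 11), Rational(-1, 46462)) = Rational(392231, 511082)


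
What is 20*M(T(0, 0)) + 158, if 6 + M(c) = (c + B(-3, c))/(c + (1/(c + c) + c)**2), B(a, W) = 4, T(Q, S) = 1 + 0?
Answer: 894/13 ≈ 68.769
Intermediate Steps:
T(Q, S) = 1
M(c) = -6 + (4 + c)/(c + (c + 1/(2*c))**2) (M(c) = -6 + (c + 4)/(c + (1/(c + c) + c)**2) = -6 + (4 + c)/(c + (1/(2*c) + c)**2) = -6 + (4 + c)/(c + (c + 1/(2*c))**2))
20*M(T(0, 0)) + 158 = 20*(2*(-10*1**3 - 3*(1 + 2*1**2)**2 + 8*1**2)/((1 + 2*1**2)**2 + 4*1**3)) + 158 = 20*(2*(-10*1 - 3*(1 + 2*1)**2 + 8*1)/((1 + 2*1)**2 + 4*1)) + 158 = 20*(2*(-10 - 3*(1 + 2)**2 + 8)/((1 + 2)**2 + 4)) + 158 = 20*(2*(-10 - 3*3**2 + 8)/(3**2 + 4)) + 158 = 20*(2*(-10 - 3*9 + 8)/(9 + 4)) + 158 = 20*(2*(-10 - 27 + 8)/13) + 158 = 20*(2*(1/13)*(-29)) + 158 = 20*(-58/13) + 158 = -1160/13 + 158 = 894/13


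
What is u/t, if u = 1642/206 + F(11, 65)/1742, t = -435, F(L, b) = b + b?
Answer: -55522/3001935 ≈ -0.018495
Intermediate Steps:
F(L, b) = 2*b
u = 55522/6901 (u = 1642/206 + (2*65)/1742 = 1642*(1/206) + 130*(1/1742) = 821/103 + 5/67 = 55522/6901 ≈ 8.0455)
u/t = (55522/6901)/(-435) = (55522/6901)*(-1/435) = -55522/3001935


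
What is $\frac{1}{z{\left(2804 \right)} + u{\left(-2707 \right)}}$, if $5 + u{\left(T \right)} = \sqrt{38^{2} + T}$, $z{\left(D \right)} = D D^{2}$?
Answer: $\frac{7348738153}{162011857324073554648} - \frac{i \sqrt{1263}}{486035571972220663944} \approx 4.5359 \cdot 10^{-11} - 7.312 \cdot 10^{-20} i$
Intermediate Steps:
$z{\left(D \right)} = D^{3}$
$u{\left(T \right)} = -5 + \sqrt{1444 + T}$ ($u{\left(T \right)} = -5 + \sqrt{38^{2} + T} = -5 + \sqrt{1444 + T}$)
$\frac{1}{z{\left(2804 \right)} + u{\left(-2707 \right)}} = \frac{1}{2804^{3} - \left(5 - \sqrt{1444 - 2707}\right)} = \frac{1}{22046214464 - \left(5 - \sqrt{-1263}\right)} = \frac{1}{22046214464 - \left(5 - i \sqrt{1263}\right)} = \frac{1}{22046214459 + i \sqrt{1263}}$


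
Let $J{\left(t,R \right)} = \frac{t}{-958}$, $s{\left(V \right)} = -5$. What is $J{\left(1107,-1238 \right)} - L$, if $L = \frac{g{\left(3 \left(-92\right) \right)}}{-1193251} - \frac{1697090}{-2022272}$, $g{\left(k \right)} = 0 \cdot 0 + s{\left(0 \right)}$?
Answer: $- \frac{1152822296378301}{577932201662144} \approx -1.9947$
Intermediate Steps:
$g{\left(k \right)} = -5$ ($g{\left(k \right)} = 0 \cdot 0 - 5 = 0 - 5 = -5$)
$J{\left(t,R \right)} = - \frac{t}{958}$ ($J{\left(t,R \right)} = t \left(- \frac{1}{958}\right) = - \frac{t}{958}$)
$L = \frac{1012532225475}{1206539043136}$ ($L = - \frac{5}{-1193251} - \frac{1697090}{-2022272} = \left(-5\right) \left(- \frac{1}{1193251}\right) - - \frac{848545}{1011136} = \frac{5}{1193251} + \frac{848545}{1011136} = \frac{1012532225475}{1206539043136} \approx 0.8392$)
$J{\left(1107,-1238 \right)} - L = \left(- \frac{1}{958}\right) 1107 - \frac{1012532225475}{1206539043136} = - \frac{1107}{958} - \frac{1012532225475}{1206539043136} = - \frac{1152822296378301}{577932201662144}$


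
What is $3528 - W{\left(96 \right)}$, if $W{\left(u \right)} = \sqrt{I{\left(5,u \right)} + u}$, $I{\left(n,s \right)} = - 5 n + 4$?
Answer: $3528 - 5 \sqrt{3} \approx 3519.3$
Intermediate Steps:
$I{\left(n,s \right)} = 4 - 5 n$
$W{\left(u \right)} = \sqrt{-21 + u}$ ($W{\left(u \right)} = \sqrt{\left(4 - 25\right) + u} = \sqrt{-21 + u}$)
$3528 - W{\left(96 \right)} = 3528 - \sqrt{-21 + 96} = 3528 - \sqrt{75} = 3528 - 5 \sqrt{3}$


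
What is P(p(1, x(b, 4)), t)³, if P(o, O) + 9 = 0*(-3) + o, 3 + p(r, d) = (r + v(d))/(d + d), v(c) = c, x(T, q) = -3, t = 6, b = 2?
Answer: -42875/27 ≈ -1588.0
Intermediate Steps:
p(r, d) = -3 + (d + r)/(2*d) (p(r, d) = -3 + (r + d)/(d + d) = -3 + (d + r)/((2*d)) = -3 + (d + r)*(1/(2*d)) = -3 + (d + r)/(2*d))
P(o, O) = -9 + o (P(o, O) = -9 + (0*(-3) + o) = -9 + (0 + o) = -9 + o)
P(p(1, x(b, 4)), t)³ = (-9 + (½)*(1 - 5*(-3))/(-3))³ = (-9 + (½)*(-⅓)*(1 + 15))³ = (-9 + (½)*(-⅓)*16)³ = (-9 - 8/3)³ = (-35/3)³ = -42875/27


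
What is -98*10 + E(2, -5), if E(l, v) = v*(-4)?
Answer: -960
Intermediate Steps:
E(l, v) = -4*v
-98*10 + E(2, -5) = -98*10 - 4*(-5) = -980 + 20 = -960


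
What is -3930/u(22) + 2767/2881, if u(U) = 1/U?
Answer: -249088493/2881 ≈ -86459.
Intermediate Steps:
u(U) = 1/U
-3930/u(22) + 2767/2881 = -3930/(1/22) + 2767/2881 = -3930/1/22 + 2767*(1/2881) = -3930*22 + 2767/2881 = -86460 + 2767/2881 = -249088493/2881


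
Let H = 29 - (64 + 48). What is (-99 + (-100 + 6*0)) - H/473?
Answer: -94044/473 ≈ -198.82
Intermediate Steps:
H = -83 (H = 29 - 1*112 = 29 - 112 = -83)
(-99 + (-100 + 6*0)) - H/473 = (-99 + (-100 + 6*0)) - (-83)/473 = (-99 + (-100 + 0)) - (-83)/473 = (-99 - 100) - 1*(-83/473) = -199 + 83/473 = -94044/473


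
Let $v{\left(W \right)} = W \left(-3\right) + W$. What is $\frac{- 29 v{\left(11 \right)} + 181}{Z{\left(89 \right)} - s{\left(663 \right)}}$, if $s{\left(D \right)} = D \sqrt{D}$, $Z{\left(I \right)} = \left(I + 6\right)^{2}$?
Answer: $- \frac{7391475}{209983622} - \frac{542997 \sqrt{663}}{209983622} \approx -0.10178$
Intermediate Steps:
$v{\left(W \right)} = - 2 W$ ($v{\left(W \right)} = - 3 W + W = - 2 W$)
$Z{\left(I \right)} = \left(6 + I\right)^{2}$
$s{\left(D \right)} = D^{\frac{3}{2}}$
$\frac{- 29 v{\left(11 \right)} + 181}{Z{\left(89 \right)} - s{\left(663 \right)}} = \frac{- 29 \left(\left(-2\right) 11\right) + 181}{\left(6 + 89\right)^{2} - 663^{\frac{3}{2}}} = \frac{\left(-29\right) \left(-22\right) + 181}{95^{2} - 663 \sqrt{663}} = \frac{638 + 181}{9025 - 663 \sqrt{663}} = \frac{819}{9025 - 663 \sqrt{663}}$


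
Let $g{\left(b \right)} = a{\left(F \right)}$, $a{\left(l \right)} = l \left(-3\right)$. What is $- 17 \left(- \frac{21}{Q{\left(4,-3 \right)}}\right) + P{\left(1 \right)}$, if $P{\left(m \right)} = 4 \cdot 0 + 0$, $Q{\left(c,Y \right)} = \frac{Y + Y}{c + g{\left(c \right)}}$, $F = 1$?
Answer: $- \frac{119}{2} \approx -59.5$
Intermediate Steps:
$a{\left(l \right)} = - 3 l$
$g{\left(b \right)} = -3$ ($g{\left(b \right)} = \left(-3\right) 1 = -3$)
$Q{\left(c,Y \right)} = \frac{2 Y}{-3 + c}$ ($Q{\left(c,Y \right)} = \frac{Y + Y}{c - 3} = \frac{2 Y}{-3 + c}$)
$P{\left(m \right)} = 0$ ($P{\left(m \right)} = 0 + 0 = 0$)
$- 17 \left(- \frac{21}{Q{\left(4,-3 \right)}}\right) + P{\left(1 \right)} = - 17 \left(- \frac{21}{2 \left(-3\right) \frac{1}{-3 + 4}}\right) + 0 = - 17 \left(- \frac{21}{2 \left(-3\right) 1^{-1}}\right) + 0 = - 17 \left(- \frac{21}{2 \left(-3\right) 1}\right) + 0 = - 17 \left(- \frac{21}{-6}\right) + 0 = - 17 \left(\left(-21\right) \left(- \frac{1}{6}\right)\right) + 0 = \left(-17\right) \frac{7}{2} + 0 = - \frac{119}{2} + 0 = - \frac{119}{2}$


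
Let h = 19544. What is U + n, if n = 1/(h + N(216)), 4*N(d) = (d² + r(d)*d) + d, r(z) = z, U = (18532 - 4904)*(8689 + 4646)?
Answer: 7800915365881/42926 ≈ 1.8173e+8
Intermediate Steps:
U = 181729380 (U = 13628*13335 = 181729380)
N(d) = d²/2 + d/4 (N(d) = ((d² + d*d) + d)/4 = ((d² + d²) + d)/4 = (2*d² + d)/4 = (d + 2*d²)/4 = d²/2 + d/4)
n = 1/42926 (n = 1/(19544 + (¼)*216*(1 + 2*216)) = 1/(19544 + (¼)*216*(1 + 432)) = 1/(19544 + (¼)*216*433) = 1/(19544 + 23382) = 1/42926 ≈ 2.3296e-5)
U + n = 181729380 + 1/42926 = 7800915365881/42926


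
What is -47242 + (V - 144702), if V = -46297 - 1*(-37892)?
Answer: -200349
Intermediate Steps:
V = -8405 (V = -46297 + 37892 = -8405)
-47242 + (V - 144702) = -47242 + (-8405 - 144702) = -47242 - 153107 = -200349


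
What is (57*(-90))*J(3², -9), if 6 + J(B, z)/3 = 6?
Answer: 0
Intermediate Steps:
J(B, z) = 0 (J(B, z) = -18 + 3*6 = -18 + 18 = 0)
(57*(-90))*J(3², -9) = (57*(-90))*0 = -5130*0 = 0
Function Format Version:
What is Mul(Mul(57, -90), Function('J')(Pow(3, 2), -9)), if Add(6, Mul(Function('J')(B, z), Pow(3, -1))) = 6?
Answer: 0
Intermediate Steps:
Function('J')(B, z) = 0 (Function('J')(B, z) = Add(-18, Mul(3, 6)) = Add(-18, 18) = 0)
Mul(Mul(57, -90), Function('J')(Pow(3, 2), -9)) = Mul(Mul(57, -90), 0) = Mul(-5130, 0) = 0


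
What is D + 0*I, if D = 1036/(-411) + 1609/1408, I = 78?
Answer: -797389/578688 ≈ -1.3779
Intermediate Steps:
D = -797389/578688 (D = 1036*(-1/411) + 1609*(1/1408) = -1036/411 + 1609/1408 = -797389/578688 ≈ -1.3779)
D + 0*I = -797389/578688 + 0*78 = -797389/578688 + 0 = -797389/578688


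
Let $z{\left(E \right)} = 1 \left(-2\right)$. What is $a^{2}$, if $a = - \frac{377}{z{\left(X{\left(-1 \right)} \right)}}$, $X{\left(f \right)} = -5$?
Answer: $\frac{142129}{4} \approx 35532.0$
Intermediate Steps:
$z{\left(E \right)} = -2$
$a = \frac{377}{2}$ ($a = - \frac{377}{-2} = \left(-377\right) \left(- \frac{1}{2}\right) = \frac{377}{2} \approx 188.5$)
$a^{2} = \left(\frac{377}{2}\right)^{2} = \frac{142129}{4}$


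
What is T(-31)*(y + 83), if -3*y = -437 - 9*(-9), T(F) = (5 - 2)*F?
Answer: -18755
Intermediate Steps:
T(F) = 3*F
y = 356/3 (y = -(-437 - 9*(-9))/3 = -(-437 + 81)/3 = -1/3*(-356) = 356/3 ≈ 118.67)
T(-31)*(y + 83) = (3*(-31))*(356/3 + 83) = -93*605/3 = -18755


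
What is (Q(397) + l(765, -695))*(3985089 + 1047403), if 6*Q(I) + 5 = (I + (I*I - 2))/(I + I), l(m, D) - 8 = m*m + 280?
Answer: 3509581874397818/1191 ≈ 2.9468e+12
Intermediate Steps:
l(m, D) = 288 + m**2 (l(m, D) = 8 + (m*m + 280) = 8 + (m**2 + 280) = 8 + (280 + m**2) = 288 + m**2)
Q(I) = -5/6 + (-2 + I + I**2)/(12*I) (Q(I) = -5/6 + ((I + (I*I - 2))/(I + I))/6 = -5/6 + ((I + (I**2 - 2))/((2*I)))/6 = -5/6 + ((I + (-2 + I**2))*(1/(2*I)))/6 = -5/6 + ((-2 + I + I**2)*(1/(2*I)))/6 = -5/6 + ((-2 + I + I**2)/(2*I))/6 = -5/6 + (-2 + I + I**2)/(12*I))
(Q(397) + l(765, -695))*(3985089 + 1047403) = ((1/12)*(-2 + 397*(-9 + 397))/397 + (288 + 765**2))*(3985089 + 1047403) = ((1/12)*(1/397)*(-2 + 397*388) + (288 + 585225))*5032492 = ((1/12)*(1/397)*(-2 + 154036) + 585513)*5032492 = ((1/12)*(1/397)*154034 + 585513)*5032492 = (77017/2382 + 585513)*5032492 = (1394768983/2382)*5032492 = 3509581874397818/1191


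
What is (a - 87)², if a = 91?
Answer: 16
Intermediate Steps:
(a - 87)² = (91 - 87)² = 4² = 16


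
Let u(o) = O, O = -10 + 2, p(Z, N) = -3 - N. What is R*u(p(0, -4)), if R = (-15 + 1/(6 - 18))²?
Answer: -32761/18 ≈ -1820.1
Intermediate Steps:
O = -8
R = 32761/144 (R = (-15 + 1/(-12))² = (-15 - 1/12)² = (-181/12)² = 32761/144 ≈ 227.51)
u(o) = -8
R*u(p(0, -4)) = (32761/144)*(-8) = -32761/18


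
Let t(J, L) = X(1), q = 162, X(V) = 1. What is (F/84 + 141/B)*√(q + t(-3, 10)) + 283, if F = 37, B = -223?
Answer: 283 - 3593*√163/18732 ≈ 280.55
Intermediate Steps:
t(J, L) = 1
(F/84 + 141/B)*√(q + t(-3, 10)) + 283 = (37/84 + 141/(-223))*√(162 + 1) + 283 = (37*(1/84) + 141*(-1/223))*√163 + 283 = (37/84 - 141/223)*√163 + 283 = -3593*√163/18732 + 283 = 283 - 3593*√163/18732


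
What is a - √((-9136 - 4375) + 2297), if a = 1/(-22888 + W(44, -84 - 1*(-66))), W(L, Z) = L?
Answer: -1/22844 - 3*I*√1246 ≈ -4.3775e-5 - 105.9*I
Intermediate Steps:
a = -1/22844 (a = 1/(-22888 + 44) = 1/(-22844) = -1/22844 ≈ -4.3775e-5)
a - √((-9136 - 4375) + 2297) = -1/22844 - √((-9136 - 4375) + 2297) = -1/22844 - √(-13511 + 2297) = -1/22844 - √(-11214) = -1/22844 - 3*I*√1246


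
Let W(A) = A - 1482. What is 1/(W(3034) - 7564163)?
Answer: -1/7562611 ≈ -1.3223e-7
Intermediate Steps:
W(A) = -1482 + A
1/(W(3034) - 7564163) = 1/((-1482 + 3034) - 7564163) = 1/(1552 - 7564163) = 1/(-7562611) = -1/7562611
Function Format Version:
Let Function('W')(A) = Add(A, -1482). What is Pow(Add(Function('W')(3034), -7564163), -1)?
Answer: Rational(-1, 7562611) ≈ -1.3223e-7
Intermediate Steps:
Function('W')(A) = Add(-1482, A)
Pow(Add(Function('W')(3034), -7564163), -1) = Pow(Add(Add(-1482, 3034), -7564163), -1) = Pow(Add(1552, -7564163), -1) = Pow(-7562611, -1) = Rational(-1, 7562611)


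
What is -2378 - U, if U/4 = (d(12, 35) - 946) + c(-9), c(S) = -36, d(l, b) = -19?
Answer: 1626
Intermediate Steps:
U = -4004 (U = 4*((-19 - 946) - 36) = 4*(-965 - 36) = 4*(-1001) = -4004)
-2378 - U = -2378 - 1*(-4004) = -2378 + 4004 = 1626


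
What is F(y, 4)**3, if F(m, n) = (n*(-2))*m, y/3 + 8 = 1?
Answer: 4741632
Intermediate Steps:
y = -21 (y = -24 + 3*1 = -24 + 3 = -21)
F(m, n) = -2*m*n (F(m, n) = (-2*n)*m = -2*m*n)
F(y, 4)**3 = (-2*(-21)*4)**3 = 168**3 = 4741632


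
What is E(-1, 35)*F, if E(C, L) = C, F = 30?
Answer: -30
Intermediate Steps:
E(-1, 35)*F = -1*30 = -30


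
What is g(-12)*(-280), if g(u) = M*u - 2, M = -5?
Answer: -16240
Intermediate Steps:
g(u) = -2 - 5*u (g(u) = -5*u - 2 = -2 - 5*u)
g(-12)*(-280) = (-2 - 5*(-12))*(-280) = (-2 + 60)*(-280) = 58*(-280) = -16240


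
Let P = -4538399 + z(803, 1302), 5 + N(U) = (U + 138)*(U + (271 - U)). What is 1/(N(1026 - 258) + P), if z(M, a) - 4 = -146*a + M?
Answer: -1/4482163 ≈ -2.2311e-7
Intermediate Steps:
z(M, a) = 4 + M - 146*a (z(M, a) = 4 + (-146*a + M) = 4 + (M - 146*a) = 4 + M - 146*a)
N(U) = 37393 + 271*U (N(U) = -5 + (U + 138)*(U + (271 - U)) = -5 + (138 + U)*271 = -5 + (37398 + 271*U) = 37393 + 271*U)
P = -4727684 (P = -4538399 + (4 + 803 - 146*1302) = -4538399 + (4 + 803 - 190092) = -4538399 - 189285 = -4727684)
1/(N(1026 - 258) + P) = 1/((37393 + 271*(1026 - 258)) - 4727684) = 1/((37393 + 271*768) - 4727684) = 1/((37393 + 208128) - 4727684) = 1/(245521 - 4727684) = 1/(-4482163) = -1/4482163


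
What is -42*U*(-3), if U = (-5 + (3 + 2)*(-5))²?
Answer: 113400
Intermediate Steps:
U = 900 (U = (-5 + 5*(-5))² = (-5 - 25)² = (-30)² = 900)
-42*U*(-3) = -42*900*(-3) = -37800*(-3) = 113400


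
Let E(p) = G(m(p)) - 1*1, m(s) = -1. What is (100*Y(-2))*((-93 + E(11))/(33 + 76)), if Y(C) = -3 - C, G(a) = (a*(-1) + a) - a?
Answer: 9300/109 ≈ 85.321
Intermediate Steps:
G(a) = -a (G(a) = (-a + a) - a = 0 - a = -a)
E(p) = 0 (E(p) = -1*(-1) - 1*1 = 1 - 1 = 0)
(100*Y(-2))*((-93 + E(11))/(33 + 76)) = (100*(-3 - 1*(-2)))*((-93 + 0)/(33 + 76)) = (100*(-3 + 2))*(-93/109) = (100*(-1))*(-93*1/109) = -100*(-93/109) = 9300/109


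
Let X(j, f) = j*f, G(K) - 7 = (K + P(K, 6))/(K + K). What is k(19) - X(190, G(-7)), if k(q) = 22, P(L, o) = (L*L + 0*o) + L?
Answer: -833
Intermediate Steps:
P(L, o) = L + L**2 (P(L, o) = (L**2 + 0) + L = L**2 + L = L + L**2)
G(K) = 7 + (K + K*(1 + K))/(2*K) (G(K) = 7 + (K + K*(1 + K))/(K + K) = 7 + (K + K*(1 + K))/((2*K)) = 7 + (K + K*(1 + K))*(1/(2*K)) = 7 + (K + K*(1 + K))/(2*K))
X(j, f) = f*j
k(19) - X(190, G(-7)) = 22 - (8 + (1/2)*(-7))*190 = 22 - (8 - 7/2)*190 = 22 - 9*190/2 = 22 - 1*855 = 22 - 855 = -833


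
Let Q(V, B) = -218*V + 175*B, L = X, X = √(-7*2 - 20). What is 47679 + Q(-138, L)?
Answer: 77763 + 175*I*√34 ≈ 77763.0 + 1020.4*I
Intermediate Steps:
X = I*√34 (X = √(-14 - 20) = √(-34) = I*√34 ≈ 5.8309*I)
L = I*√34 ≈ 5.8309*I
47679 + Q(-138, L) = 47679 + (-218*(-138) + 175*(I*√34)) = 47679 + (30084 + 175*I*√34) = 77763 + 175*I*√34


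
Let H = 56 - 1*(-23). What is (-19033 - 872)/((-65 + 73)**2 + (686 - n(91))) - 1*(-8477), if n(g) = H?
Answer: 5668162/671 ≈ 8447.3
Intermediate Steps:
H = 79 (H = 56 + 23 = 79)
n(g) = 79
(-19033 - 872)/((-65 + 73)**2 + (686 - n(91))) - 1*(-8477) = (-19033 - 872)/((-65 + 73)**2 + (686 - 1*79)) - 1*(-8477) = -19905/(8**2 + (686 - 79)) + 8477 = -19905/(64 + 607) + 8477 = -19905/671 + 8477 = 5668162/671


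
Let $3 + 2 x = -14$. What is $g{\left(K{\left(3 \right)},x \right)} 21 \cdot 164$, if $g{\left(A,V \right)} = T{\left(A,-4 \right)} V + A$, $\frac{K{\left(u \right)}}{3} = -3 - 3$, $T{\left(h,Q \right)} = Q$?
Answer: $55104$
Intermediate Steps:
$K{\left(u \right)} = -18$ ($K{\left(u \right)} = 3 \left(-3 - 3\right) = 3 \left(-6\right) = -18$)
$x = - \frac{17}{2}$ ($x = - \frac{3}{2} + \frac{1}{2} \left(-14\right) = - \frac{3}{2} - 7 = - \frac{17}{2} \approx -8.5$)
$g{\left(A,V \right)} = A - 4 V$ ($g{\left(A,V \right)} = - 4 V + A = A - 4 V$)
$g{\left(K{\left(3 \right)},x \right)} 21 \cdot 164 = \left(-18 - -34\right) 21 \cdot 164 = \left(-18 + 34\right) 21 \cdot 164 = 16 \cdot 21 \cdot 164 = 336 \cdot 164 = 55104$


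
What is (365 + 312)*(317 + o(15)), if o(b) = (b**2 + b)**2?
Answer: 39209809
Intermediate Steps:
o(b) = (b + b**2)**2
(365 + 312)*(317 + o(15)) = (365 + 312)*(317 + 15**2*(1 + 15)**2) = 677*(317 + 225*16**2) = 677*(317 + 225*256) = 677*(317 + 57600) = 677*57917 = 39209809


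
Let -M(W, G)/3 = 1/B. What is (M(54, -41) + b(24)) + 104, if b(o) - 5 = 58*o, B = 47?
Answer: 70544/47 ≈ 1500.9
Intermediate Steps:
M(W, G) = -3/47
b(o) = 5 + 58*o
(M(54, -41) + b(24)) + 104 = (-3/47 + (5 + 58*24)) + 104 = (-3/47 + (5 + 1392)) + 104 = (-3/47 + 1397) + 104 = 65656/47 + 104 = 70544/47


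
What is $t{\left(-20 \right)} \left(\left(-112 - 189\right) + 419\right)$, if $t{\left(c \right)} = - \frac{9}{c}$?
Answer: $\frac{531}{10} \approx 53.1$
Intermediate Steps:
$t{\left(-20 \right)} \left(\left(-112 - 189\right) + 419\right) = - \frac{9}{-20} \left(\left(-112 - 189\right) + 419\right) = \left(-9\right) \left(- \frac{1}{20}\right) \left(\left(-112 - 189\right) + 419\right) = \frac{9 \left(-301 + 419\right)}{20} = \frac{9}{20} \cdot 118 = \frac{531}{10}$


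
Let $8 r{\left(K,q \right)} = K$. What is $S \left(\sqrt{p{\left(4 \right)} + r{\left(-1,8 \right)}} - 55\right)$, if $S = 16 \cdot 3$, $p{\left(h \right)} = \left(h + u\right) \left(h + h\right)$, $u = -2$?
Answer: $-2640 + 12 \sqrt{254} \approx -2448.8$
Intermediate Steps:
$r{\left(K,q \right)} = \frac{K}{8}$
$p{\left(h \right)} = 2 h \left(-2 + h\right)$ ($p{\left(h \right)} = \left(h - 2\right) \left(h + h\right) = \left(-2 + h\right) 2 h = 2 h \left(-2 + h\right)$)
$S = 48$
$S \left(\sqrt{p{\left(4 \right)} + r{\left(-1,8 \right)}} - 55\right) = 48 \left(\sqrt{2 \cdot 4 \left(-2 + 4\right) + \frac{1}{8} \left(-1\right)} - 55\right) = 48 \left(\sqrt{2 \cdot 4 \cdot 2 - \frac{1}{8}} - 55\right) = 48 \left(\sqrt{16 - \frac{1}{8}} - 55\right) = 48 \left(\sqrt{\frac{127}{8}} - 55\right) = 48 \left(\frac{\sqrt{254}}{4} - 55\right) = 48 \left(-55 + \frac{\sqrt{254}}{4}\right) = -2640 + 12 \sqrt{254}$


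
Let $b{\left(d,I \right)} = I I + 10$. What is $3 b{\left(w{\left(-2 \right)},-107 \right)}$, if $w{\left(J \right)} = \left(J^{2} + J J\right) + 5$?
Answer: $34377$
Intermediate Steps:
$w{\left(J \right)} = 5 + 2 J^{2}$ ($w{\left(J \right)} = \left(J^{2} + J^{2}\right) + 5 = 2 J^{2} + 5 = 5 + 2 J^{2}$)
$b{\left(d,I \right)} = 10 + I^{2}$ ($b{\left(d,I \right)} = I^{2} + 10 = 10 + I^{2}$)
$3 b{\left(w{\left(-2 \right)},-107 \right)} = 3 \left(10 + \left(-107\right)^{2}\right) = 3 \left(10 + 11449\right) = 3 \cdot 11459 = 34377$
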